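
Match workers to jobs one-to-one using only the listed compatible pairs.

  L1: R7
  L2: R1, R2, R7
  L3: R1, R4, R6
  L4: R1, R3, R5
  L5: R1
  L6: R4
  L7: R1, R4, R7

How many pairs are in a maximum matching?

6

Unit-capacity flow: source→left, listed edges, right→sink; max matching = max flow.
Augmenting path L1→R7 (+1); matched 1.
Augmenting path L2→R1 (+1); matched 2.
Augmenting path L3→R4 (+1); matched 3.
Augmenting path L4→R3 (+1); matched 4.
Augmenting path L5→R1→L2→R2 (+1); matched 5.
Augmenting path L6→R4→L3→R6 (+1); matched 6.
No augmenting path remains; maximum matching = 6.
König certificate: {L2, L3, L4, R1, R4, R7} is a vertex cover of size 6 (every listed pair touches it), so no matching can be larger.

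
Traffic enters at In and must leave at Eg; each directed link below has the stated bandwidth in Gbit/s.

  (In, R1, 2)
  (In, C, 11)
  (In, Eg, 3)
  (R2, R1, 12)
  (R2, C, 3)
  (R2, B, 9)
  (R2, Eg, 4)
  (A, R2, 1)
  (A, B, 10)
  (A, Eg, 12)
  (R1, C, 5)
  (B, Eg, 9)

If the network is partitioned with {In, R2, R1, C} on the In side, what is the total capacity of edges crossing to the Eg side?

16

Edges leaving {In, R2, R1, C}: In→Eg (3), R2→B (9), R2→Eg (4).
Cut capacity = 3 + 9 + 4 = 16.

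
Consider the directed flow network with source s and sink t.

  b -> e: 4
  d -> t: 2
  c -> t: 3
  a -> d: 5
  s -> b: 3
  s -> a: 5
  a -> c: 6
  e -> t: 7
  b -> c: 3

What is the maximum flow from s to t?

Augment s→a→c→t: bottleneck 3, flow now 3.
Augment s→a→d→t: bottleneck 2, flow now 5.
Augment s→b→e→t: bottleneck 3, flow now 8.
No augmenting path remains; maximum flow = 8.
In the residual graph, reachable from s: {s}.
Min-cut edges: s→a (5), s→b (3); capacity 5 + 3 = 8.
This cut is saturated, so no flow can exceed 8.

8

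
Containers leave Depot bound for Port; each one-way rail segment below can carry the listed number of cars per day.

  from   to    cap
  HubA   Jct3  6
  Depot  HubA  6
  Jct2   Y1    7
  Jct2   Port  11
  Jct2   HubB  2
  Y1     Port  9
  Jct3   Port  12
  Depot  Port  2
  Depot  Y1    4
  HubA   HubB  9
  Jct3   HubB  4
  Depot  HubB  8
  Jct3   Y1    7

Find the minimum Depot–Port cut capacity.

12

Augment Depot→Port: bottleneck 2, flow now 2.
Augment Depot→Y1→Port: bottleneck 4, flow now 6.
Augment Depot→HubA→Jct3→Port: bottleneck 6, flow now 12.
No augmenting path remains; maximum flow = 12.
By max-flow min-cut, the minimum cut capacity equals the max flow.
In the residual graph, reachable from Depot: {Depot, HubB}.
Min-cut edges: Depot→HubA (6), Depot→Y1 (4), Depot→Port (2); capacity 6 + 4 + 2 = 12.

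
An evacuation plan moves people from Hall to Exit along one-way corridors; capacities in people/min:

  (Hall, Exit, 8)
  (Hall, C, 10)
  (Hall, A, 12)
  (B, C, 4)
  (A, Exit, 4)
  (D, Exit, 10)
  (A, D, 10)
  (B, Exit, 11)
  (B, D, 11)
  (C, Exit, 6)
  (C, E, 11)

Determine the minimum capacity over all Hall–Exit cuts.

Augment Hall→Exit: bottleneck 8, flow now 8.
Augment Hall→A→Exit: bottleneck 4, flow now 12.
Augment Hall→C→Exit: bottleneck 6, flow now 18.
Augment Hall→A→D→Exit: bottleneck 8, flow now 26.
No augmenting path remains; maximum flow = 26.
By max-flow min-cut, the minimum cut capacity equals the max flow.
In the residual graph, reachable from Hall: {Hall, C, E}.
Min-cut edges: Hall→A (12), Hall→Exit (8), C→Exit (6); capacity 12 + 8 + 6 = 26.

26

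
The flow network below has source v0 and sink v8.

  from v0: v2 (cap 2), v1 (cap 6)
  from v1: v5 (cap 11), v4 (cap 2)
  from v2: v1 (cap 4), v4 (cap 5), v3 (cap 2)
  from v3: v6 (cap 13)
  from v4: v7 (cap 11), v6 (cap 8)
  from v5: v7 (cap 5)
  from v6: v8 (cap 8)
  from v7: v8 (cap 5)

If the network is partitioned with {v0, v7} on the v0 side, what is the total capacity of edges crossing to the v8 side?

13

Edges leaving {v0, v7}: v0→v1 (6), v0→v2 (2), v7→v8 (5).
Cut capacity = 6 + 2 + 5 = 13.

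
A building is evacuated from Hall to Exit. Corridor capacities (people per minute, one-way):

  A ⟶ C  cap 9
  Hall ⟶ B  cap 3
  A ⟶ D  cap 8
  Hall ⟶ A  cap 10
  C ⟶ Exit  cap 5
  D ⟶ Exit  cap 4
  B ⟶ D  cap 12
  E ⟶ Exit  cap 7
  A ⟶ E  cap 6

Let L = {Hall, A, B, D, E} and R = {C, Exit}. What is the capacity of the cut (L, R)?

Edges leaving {Hall, A, B, D, E}: A→C (9), D→Exit (4), E→Exit (7).
Cut capacity = 9 + 4 + 7 = 20.

20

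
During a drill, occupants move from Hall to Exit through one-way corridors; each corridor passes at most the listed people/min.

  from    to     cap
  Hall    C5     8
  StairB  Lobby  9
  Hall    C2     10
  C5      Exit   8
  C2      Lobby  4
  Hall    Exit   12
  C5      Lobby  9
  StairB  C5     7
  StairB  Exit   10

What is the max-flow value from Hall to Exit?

Augment Hall→Exit: bottleneck 12, flow now 12.
Augment Hall→C5→Exit: bottleneck 8, flow now 20.
No augmenting path remains; maximum flow = 20.
In the residual graph, reachable from Hall: {Hall, C2, Lobby}.
Min-cut edges: Hall→C5 (8), Hall→Exit (12); capacity 8 + 12 = 20.
This cut is saturated, so no flow can exceed 20.

20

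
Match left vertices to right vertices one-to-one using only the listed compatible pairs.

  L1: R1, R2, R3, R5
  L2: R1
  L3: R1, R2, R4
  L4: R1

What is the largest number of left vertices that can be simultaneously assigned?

3

Unit-capacity flow: source→left, listed edges, right→sink; max matching = max flow.
Augmenting path L1→R1 (+1); matched 1.
Augmenting path L3→R2 (+1); matched 2.
Augmenting path L2→R1→L1→R3 (+1); matched 3.
No augmenting path remains; maximum matching = 3.
König certificate: {L1, L3, R1} is a vertex cover of size 3 (every listed pair touches it), so no matching can be larger.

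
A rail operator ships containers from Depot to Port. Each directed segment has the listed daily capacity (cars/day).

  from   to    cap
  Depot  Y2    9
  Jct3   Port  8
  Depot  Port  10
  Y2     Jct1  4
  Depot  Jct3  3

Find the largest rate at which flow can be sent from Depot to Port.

Augment Depot→Port: bottleneck 10, flow now 10.
Augment Depot→Jct3→Port: bottleneck 3, flow now 13.
No augmenting path remains; maximum flow = 13.
In the residual graph, reachable from Depot: {Depot, Y2, Jct1}.
Min-cut edges: Depot→Jct3 (3), Depot→Port (10); capacity 3 + 10 = 13.
This cut is saturated, so no flow can exceed 13.

13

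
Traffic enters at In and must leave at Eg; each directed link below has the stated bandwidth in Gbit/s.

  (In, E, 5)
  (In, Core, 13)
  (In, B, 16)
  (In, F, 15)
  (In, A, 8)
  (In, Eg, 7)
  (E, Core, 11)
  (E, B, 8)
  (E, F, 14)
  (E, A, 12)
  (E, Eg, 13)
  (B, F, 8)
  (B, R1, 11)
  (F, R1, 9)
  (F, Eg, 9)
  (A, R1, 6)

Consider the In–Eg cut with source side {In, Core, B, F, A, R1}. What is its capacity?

Edges leaving {In, Core, B, F, A, R1}: In→E (5), In→Eg (7), F→Eg (9).
Cut capacity = 5 + 7 + 9 = 21.

21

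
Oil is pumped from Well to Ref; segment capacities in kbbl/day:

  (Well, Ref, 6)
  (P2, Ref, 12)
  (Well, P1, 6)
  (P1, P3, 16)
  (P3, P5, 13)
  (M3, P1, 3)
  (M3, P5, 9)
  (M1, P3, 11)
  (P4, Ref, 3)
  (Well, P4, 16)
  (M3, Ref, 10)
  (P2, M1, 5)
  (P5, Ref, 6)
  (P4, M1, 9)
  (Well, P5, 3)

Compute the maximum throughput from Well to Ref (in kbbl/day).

Augment Well→Ref: bottleneck 6, flow now 6.
Augment Well→P4→Ref: bottleneck 3, flow now 9.
Augment Well→P5→Ref: bottleneck 3, flow now 12.
Augment Well→P1→P3→P5→Ref: bottleneck 3, flow now 15.
No augmenting path remains; maximum flow = 15.
In the residual graph, reachable from Well: {Well, P1, P4, M1, P3, P5}.
Min-cut edges: Well→Ref (6), P4→Ref (3), P5→Ref (6); capacity 6 + 3 + 6 = 15.
This cut is saturated, so no flow can exceed 15.

15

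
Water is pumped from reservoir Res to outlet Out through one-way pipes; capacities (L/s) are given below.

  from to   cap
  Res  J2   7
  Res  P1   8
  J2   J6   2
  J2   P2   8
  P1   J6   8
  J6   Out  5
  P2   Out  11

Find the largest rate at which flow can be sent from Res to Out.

Augment Res→J2→J6→Out: bottleneck 2, flow now 2.
Augment Res→J2→P2→Out: bottleneck 5, flow now 7.
Augment Res→P1→J6→Out: bottleneck 3, flow now 10.
Augment Res→P1→J6→J2→P2→Out: bottleneck 2, flow now 12. (uses reverse residual edge)
No augmenting path remains; maximum flow = 12.
In the residual graph, reachable from Res: {Res, P1, J6}.
Min-cut edges: Res→J2 (7), J6→Out (5); capacity 7 + 5 = 12.
This cut is saturated, so no flow can exceed 12.

12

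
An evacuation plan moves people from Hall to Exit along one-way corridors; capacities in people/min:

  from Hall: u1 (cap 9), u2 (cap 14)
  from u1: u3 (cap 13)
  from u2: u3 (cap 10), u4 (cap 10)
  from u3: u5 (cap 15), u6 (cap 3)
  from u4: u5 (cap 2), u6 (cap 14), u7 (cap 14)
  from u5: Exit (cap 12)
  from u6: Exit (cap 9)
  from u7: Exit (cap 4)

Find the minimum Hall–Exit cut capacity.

23

Augment Hall→u1→u3→u5→Exit: bottleneck 9, flow now 9.
Augment Hall→u2→u3→u5→Exit: bottleneck 3, flow now 12.
Augment Hall→u2→u3→u6→Exit: bottleneck 3, flow now 15.
Augment Hall→u2→u4→u6→Exit: bottleneck 6, flow now 21.
Augment Hall→u2→u4→u7→Exit: bottleneck 2, flow now 23.
No augmenting path remains; maximum flow = 23.
By max-flow min-cut, the minimum cut capacity equals the max flow.
In the residual graph, reachable from Hall: {Hall}.
Min-cut edges: Hall→u1 (9), Hall→u2 (14); capacity 9 + 14 = 23.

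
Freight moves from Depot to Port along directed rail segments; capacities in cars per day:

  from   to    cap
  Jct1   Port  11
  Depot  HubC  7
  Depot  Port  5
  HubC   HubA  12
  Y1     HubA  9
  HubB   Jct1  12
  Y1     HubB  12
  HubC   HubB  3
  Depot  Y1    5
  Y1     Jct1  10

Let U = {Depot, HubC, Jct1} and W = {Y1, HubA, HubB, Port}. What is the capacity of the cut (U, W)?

36

Edges leaving {Depot, HubC, Jct1}: Depot→Y1 (5), Depot→Port (5), HubC→HubA (12), HubC→HubB (3), Jct1→Port (11).
Cut capacity = 5 + 5 + 12 + 3 + 11 = 36.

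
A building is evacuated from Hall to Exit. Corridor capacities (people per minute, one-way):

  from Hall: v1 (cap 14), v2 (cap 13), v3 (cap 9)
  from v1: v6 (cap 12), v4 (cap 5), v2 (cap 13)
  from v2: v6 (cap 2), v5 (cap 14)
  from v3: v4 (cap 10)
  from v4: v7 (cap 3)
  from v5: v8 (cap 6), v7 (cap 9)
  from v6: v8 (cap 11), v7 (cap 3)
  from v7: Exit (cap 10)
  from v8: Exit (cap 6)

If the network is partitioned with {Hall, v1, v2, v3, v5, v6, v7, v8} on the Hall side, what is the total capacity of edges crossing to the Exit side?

31

Edges leaving {Hall, v1, v2, v3, v5, v6, v7, v8}: v1→v4 (5), v3→v4 (10), v7→Exit (10), v8→Exit (6).
Cut capacity = 5 + 10 + 10 + 6 = 31.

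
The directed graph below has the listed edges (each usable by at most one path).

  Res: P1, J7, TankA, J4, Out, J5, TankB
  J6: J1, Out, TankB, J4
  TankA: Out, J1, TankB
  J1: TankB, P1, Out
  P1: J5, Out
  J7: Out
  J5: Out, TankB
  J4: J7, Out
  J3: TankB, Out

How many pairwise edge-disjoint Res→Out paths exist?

Assign every edge capacity 1; by Menger, the answer equals the max flow.
Path Res→Out (+1); total 1.
Path Res→J5→Out (+1); total 2.
Path Res→TankA→Out (+1); total 3.
Path Res→J4→Out (+1); total 4.
Path Res→J7→Out (+1); total 5.
Path Res→P1→Out (+1); total 6.
No residual Res→Out path; max flow = 6.
Certifying cut of size 6: {Res→J4, Res→J5, Res→J7, Res→Out, Res→P1, Res→TankA}.

6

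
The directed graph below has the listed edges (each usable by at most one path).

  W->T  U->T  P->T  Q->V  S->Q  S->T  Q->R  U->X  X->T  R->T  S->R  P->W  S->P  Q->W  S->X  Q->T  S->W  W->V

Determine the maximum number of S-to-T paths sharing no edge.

Assign every edge capacity 1; by Menger, the answer equals the max flow.
Path S→T (+1); total 1.
Path S→P→T (+1); total 2.
Path S→Q→T (+1); total 3.
Path S→R→T (+1); total 4.
Path S→W→T (+1); total 5.
Path S→X→T (+1); total 6.
No residual S→T path; max flow = 6.
Certifying cut of size 6: {S→P, S→Q, S→R, S→T, S→W, S→X}.

6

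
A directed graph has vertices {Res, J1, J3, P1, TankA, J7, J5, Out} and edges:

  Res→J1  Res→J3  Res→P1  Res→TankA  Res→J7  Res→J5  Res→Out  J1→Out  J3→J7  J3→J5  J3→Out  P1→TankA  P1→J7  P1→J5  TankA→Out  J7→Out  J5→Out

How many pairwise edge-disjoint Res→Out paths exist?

6

Assign every edge capacity 1; by Menger, the answer equals the max flow.
Path Res→Out (+1); total 1.
Path Res→J1→Out (+1); total 2.
Path Res→J3→Out (+1); total 3.
Path Res→TankA→Out (+1); total 4.
Path Res→J7→Out (+1); total 5.
Path Res→J5→Out (+1); total 6.
No residual Res→Out path; max flow = 6.
Certifying cut of size 6: {J5→Out, J7→Out, Res→J1, Res→J3, Res→Out, TankA→Out}.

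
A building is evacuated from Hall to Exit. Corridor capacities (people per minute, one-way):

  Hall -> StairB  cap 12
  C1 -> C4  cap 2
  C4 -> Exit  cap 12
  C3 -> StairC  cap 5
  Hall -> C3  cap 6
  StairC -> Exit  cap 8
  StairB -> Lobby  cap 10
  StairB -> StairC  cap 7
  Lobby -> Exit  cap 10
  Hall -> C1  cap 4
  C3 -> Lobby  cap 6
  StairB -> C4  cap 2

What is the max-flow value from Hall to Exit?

20

Augment Hall→C3→StairC→Exit: bottleneck 5, flow now 5.
Augment Hall→C3→Lobby→Exit: bottleneck 1, flow now 6.
Augment Hall→StairB→StairC→Exit: bottleneck 3, flow now 9.
Augment Hall→StairB→C4→Exit: bottleneck 2, flow now 11.
Augment Hall→StairB→Lobby→Exit: bottleneck 7, flow now 18.
Augment Hall→C1→C4→Exit: bottleneck 2, flow now 20.
No augmenting path remains; maximum flow = 20.
In the residual graph, reachable from Hall: {Hall, C1}.
Min-cut edges: Hall→C3 (6), Hall→StairB (12), C1→C4 (2); capacity 6 + 12 + 2 = 20.
This cut is saturated, so no flow can exceed 20.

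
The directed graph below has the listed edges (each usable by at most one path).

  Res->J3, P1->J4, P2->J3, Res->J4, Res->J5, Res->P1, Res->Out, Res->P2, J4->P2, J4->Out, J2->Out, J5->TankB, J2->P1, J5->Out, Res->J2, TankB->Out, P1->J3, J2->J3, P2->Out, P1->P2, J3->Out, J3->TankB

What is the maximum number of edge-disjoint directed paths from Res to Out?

7

Assign every edge capacity 1; by Menger, the answer equals the max flow.
Path Res→Out (+1); total 1.
Path Res→J2→Out (+1); total 2.
Path Res→J4→Out (+1); total 3.
Path Res→J5→Out (+1); total 4.
Path Res→P2→Out (+1); total 5.
Path Res→J3→Out (+1); total 6.
Path Res→P1→J3→TankB→Out (+1); total 7.
No residual Res→Out path; max flow = 7.
Certifying cut of size 7: {Res→J2, Res→J3, Res→J4, Res→J5, Res→Out, Res→P1, Res→P2}.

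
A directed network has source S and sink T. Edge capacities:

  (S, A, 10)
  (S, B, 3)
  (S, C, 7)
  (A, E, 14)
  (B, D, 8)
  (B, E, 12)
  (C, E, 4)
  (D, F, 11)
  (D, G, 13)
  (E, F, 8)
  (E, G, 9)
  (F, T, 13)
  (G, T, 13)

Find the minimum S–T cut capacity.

Augment S→A→E→F→T: bottleneck 8, flow now 8.
Augment S→A→E→G→T: bottleneck 2, flow now 10.
Augment S→B→D→F→T: bottleneck 3, flow now 13.
Augment S→C→E→G→T: bottleneck 4, flow now 17.
No augmenting path remains; maximum flow = 17.
By max-flow min-cut, the minimum cut capacity equals the max flow.
In the residual graph, reachable from S: {S, C}.
Min-cut edges: S→A (10), S→B (3), C→E (4); capacity 10 + 3 + 4 = 17.

17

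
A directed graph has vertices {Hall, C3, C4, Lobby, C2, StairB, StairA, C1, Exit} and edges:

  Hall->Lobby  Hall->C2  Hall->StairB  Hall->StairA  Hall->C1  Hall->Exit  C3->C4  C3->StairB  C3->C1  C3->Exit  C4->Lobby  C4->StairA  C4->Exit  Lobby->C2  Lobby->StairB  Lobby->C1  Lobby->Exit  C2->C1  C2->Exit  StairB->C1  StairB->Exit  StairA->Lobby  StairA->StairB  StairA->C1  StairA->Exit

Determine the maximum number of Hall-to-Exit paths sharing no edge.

5

Assign every edge capacity 1; by Menger, the answer equals the max flow.
Path Hall→Exit (+1); total 1.
Path Hall→Lobby→Exit (+1); total 2.
Path Hall→C2→Exit (+1); total 3.
Path Hall→StairB→Exit (+1); total 4.
Path Hall→StairA→Exit (+1); total 5.
No residual Hall→Exit path; max flow = 5.
Certifying cut of size 5: {Hall→C2, Hall→Exit, Hall→Lobby, Hall→StairA, Hall→StairB}.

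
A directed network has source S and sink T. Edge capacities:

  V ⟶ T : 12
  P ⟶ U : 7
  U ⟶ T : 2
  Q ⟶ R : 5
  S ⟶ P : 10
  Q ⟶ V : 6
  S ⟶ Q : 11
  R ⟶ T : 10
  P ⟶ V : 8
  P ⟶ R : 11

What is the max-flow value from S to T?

Augment S→P→R→T: bottleneck 10, flow now 10.
Augment S→Q→V→T: bottleneck 6, flow now 16.
Augment S→Q→R→P→U→T: bottleneck 2, flow now 18. (uses reverse residual edge)
Augment S→Q→R→P→V→T: bottleneck 3, flow now 21. (uses reverse residual edge)
No augmenting path remains; maximum flow = 21.
In the residual graph, reachable from S: {S}.
Min-cut edges: S→P (10), S→Q (11); capacity 10 + 11 = 21.
This cut is saturated, so no flow can exceed 21.

21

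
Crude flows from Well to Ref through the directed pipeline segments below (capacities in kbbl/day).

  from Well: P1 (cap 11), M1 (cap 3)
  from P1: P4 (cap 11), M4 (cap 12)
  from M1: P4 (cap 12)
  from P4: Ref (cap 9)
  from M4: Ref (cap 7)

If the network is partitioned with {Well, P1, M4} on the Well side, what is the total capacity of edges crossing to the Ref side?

Edges leaving {Well, P1, M4}: Well→M1 (3), P1→P4 (11), M4→Ref (7).
Cut capacity = 3 + 11 + 7 = 21.

21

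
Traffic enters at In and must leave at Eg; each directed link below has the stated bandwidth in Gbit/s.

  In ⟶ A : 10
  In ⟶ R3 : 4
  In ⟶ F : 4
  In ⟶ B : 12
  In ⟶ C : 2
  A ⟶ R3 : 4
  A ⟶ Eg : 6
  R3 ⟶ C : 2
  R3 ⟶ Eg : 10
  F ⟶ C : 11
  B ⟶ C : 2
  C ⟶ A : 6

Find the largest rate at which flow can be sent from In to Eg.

Augment In→A→Eg: bottleneck 6, flow now 6.
Augment In→R3→Eg: bottleneck 4, flow now 10.
Augment In→A→R3→Eg: bottleneck 4, flow now 14.
No augmenting path remains; maximum flow = 14.
In the residual graph, reachable from In: {In, A, F, B, C}.
Min-cut edges: In→R3 (4), A→R3 (4), A→Eg (6); capacity 4 + 4 + 6 = 14.
This cut is saturated, so no flow can exceed 14.

14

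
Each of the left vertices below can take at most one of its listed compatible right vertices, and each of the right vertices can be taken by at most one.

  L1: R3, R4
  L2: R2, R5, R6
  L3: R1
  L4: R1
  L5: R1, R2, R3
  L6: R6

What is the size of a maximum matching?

Unit-capacity flow: source→left, listed edges, right→sink; max matching = max flow.
Augmenting path L1→R3 (+1); matched 1.
Augmenting path L2→R2 (+1); matched 2.
Augmenting path L3→R1 (+1); matched 3.
Augmenting path L6→R6 (+1); matched 4.
Augmenting path L5→R2→L2→R5 (+1); matched 5.
No augmenting path remains; maximum matching = 5.
König certificate: {L1, L2, L5, L6, R1} is a vertex cover of size 5 (every listed pair touches it), so no matching can be larger.

5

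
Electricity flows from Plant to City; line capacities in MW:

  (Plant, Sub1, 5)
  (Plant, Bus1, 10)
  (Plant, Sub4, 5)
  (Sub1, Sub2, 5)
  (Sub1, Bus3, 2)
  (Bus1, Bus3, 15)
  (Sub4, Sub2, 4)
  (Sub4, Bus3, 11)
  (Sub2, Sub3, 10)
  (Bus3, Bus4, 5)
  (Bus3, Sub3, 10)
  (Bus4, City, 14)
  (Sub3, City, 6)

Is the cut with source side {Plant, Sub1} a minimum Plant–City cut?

Given cut capacity: 10 + 5 + 5 + 2 = 22.
Augment Plant→Sub1→Sub2→Sub3→City: bottleneck 5, flow now 5.
Augment Plant→Bus1→Bus3→Bus4→City: bottleneck 5, flow now 10.
Augment Plant→Bus1→Bus3→Sub3→City: bottleneck 1, flow now 11.
No augmenting path remains; maximum flow = 11.
In the residual graph, reachable from Plant: {Plant, Sub1, Bus1, Sub4, Sub2, Bus3, Sub3}.
Min-cut edges: Bus3→Bus4 (5), Sub3→City (6); capacity 5 + 6 = 11.
Cut capacity 22 exceeds the max flow 11, so it is not minimum.

No — its capacity is 22, but the minimum cut has capacity 11.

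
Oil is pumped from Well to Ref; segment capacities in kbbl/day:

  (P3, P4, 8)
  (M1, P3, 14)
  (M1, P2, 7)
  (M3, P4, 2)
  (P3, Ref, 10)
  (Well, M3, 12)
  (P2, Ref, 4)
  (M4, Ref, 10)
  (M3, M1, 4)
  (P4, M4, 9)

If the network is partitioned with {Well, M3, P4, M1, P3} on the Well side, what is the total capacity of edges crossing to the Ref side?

Edges leaving {Well, M3, P4, M1, P3}: P4→M4 (9), M1→P2 (7), P3→Ref (10).
Cut capacity = 9 + 7 + 10 = 26.

26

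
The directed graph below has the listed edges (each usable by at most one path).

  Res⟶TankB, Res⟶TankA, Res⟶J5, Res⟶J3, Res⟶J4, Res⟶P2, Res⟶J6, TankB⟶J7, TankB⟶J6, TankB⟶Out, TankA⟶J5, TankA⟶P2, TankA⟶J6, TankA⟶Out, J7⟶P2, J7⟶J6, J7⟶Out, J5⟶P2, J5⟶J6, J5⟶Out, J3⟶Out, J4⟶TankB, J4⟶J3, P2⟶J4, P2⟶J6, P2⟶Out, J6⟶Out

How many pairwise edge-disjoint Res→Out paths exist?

Assign every edge capacity 1; by Menger, the answer equals the max flow.
Path Res→TankB→Out (+1); total 1.
Path Res→TankA→Out (+1); total 2.
Path Res→J5→Out (+1); total 3.
Path Res→J3→Out (+1); total 4.
Path Res→P2→Out (+1); total 5.
Path Res→J6→Out (+1); total 6.
Path Res→J4→TankB→J7→Out (+1); total 7.
No residual Res→Out path; max flow = 7.
Certifying cut of size 7: {Res→J3, Res→J4, Res→J5, Res→J6, Res→P2, Res→TankA, Res→TankB}.

7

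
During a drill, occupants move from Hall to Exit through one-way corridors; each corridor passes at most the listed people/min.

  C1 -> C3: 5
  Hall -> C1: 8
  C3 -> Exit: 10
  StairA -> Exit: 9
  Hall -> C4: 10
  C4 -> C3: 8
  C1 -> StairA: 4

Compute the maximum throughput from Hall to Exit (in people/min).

Augment Hall→C1→C3→Exit: bottleneck 5, flow now 5.
Augment Hall→C1→StairA→Exit: bottleneck 3, flow now 8.
Augment Hall→C4→C3→Exit: bottleneck 5, flow now 13.
Augment Hall→C4→C3→C1→StairA→Exit: bottleneck 1, flow now 14. (uses reverse residual edge)
No augmenting path remains; maximum flow = 14.
In the residual graph, reachable from Hall: {Hall, C1, C4, C3}.
Min-cut edges: C1→StairA (4), C3→Exit (10); capacity 4 + 10 = 14.
This cut is saturated, so no flow can exceed 14.

14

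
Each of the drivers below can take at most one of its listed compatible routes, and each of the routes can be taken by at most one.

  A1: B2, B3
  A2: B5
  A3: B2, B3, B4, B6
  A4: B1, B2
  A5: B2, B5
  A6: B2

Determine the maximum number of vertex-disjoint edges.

Unit-capacity flow: source→left, listed edges, right→sink; max matching = max flow.
Augmenting path A1→B2 (+1); matched 1.
Augmenting path A2→B5 (+1); matched 2.
Augmenting path A3→B3 (+1); matched 3.
Augmenting path A4→B1 (+1); matched 4.
Augmenting path A5→B2→A1→B3→A3→B4 (+1); matched 5.
No augmenting path remains; maximum matching = 5.
König certificate: {A1, A3, A4, B2, B5} is a vertex cover of size 5 (every listed pair touches it), so no matching can be larger.

5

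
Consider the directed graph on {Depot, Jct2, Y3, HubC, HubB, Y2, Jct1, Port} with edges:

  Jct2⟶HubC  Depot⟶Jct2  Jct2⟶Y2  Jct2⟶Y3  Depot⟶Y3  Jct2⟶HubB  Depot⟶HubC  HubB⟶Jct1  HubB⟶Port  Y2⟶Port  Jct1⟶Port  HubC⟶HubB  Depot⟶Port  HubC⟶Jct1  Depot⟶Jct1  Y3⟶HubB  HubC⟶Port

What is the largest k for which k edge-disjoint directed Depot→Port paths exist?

Assign every edge capacity 1; by Menger, the answer equals the max flow.
Augment Depot→Port (+1); total 1.
Augment Depot→HubC→Port (+1); total 2.
Augment Depot→Jct1→Port (+1); total 3.
Augment Depot→Jct2→HubB→Port (+1); total 4.
Augment Depot→Y3→HubB→Jct2→Y2→Port (+1); total 5. (traverses Jct2→HubB backwards in the residual graph, cancelling flow on it)
After the cancellation the 5 edge-disjoint paths are: Depot→Jct2→Y2→Port; Depot→Y3→HubB→Port; Depot→HubC→Port; Depot→Jct1→Port; Depot→Port.
No residual Depot→Port path; max flow = 5.
Certifying cut of size 5: {Depot→HubC, Depot→Jct1, Depot→Jct2, Depot→Port, Depot→Y3}.

5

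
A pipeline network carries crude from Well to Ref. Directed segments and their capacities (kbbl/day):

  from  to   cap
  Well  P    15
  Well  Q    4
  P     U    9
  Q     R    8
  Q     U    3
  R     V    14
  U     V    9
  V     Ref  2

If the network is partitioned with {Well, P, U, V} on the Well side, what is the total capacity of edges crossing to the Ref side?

Edges leaving {Well, P, U, V}: Well→Q (4), V→Ref (2).
Cut capacity = 4 + 2 = 6.

6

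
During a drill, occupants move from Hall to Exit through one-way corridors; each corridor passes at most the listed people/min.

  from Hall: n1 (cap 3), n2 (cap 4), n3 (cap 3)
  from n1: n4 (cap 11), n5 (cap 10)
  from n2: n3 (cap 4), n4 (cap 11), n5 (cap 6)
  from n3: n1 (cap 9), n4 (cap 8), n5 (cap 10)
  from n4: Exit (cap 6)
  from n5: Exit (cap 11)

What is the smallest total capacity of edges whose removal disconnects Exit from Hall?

10

Augment Hall→n1→n4→Exit: bottleneck 3, flow now 3.
Augment Hall→n2→n4→Exit: bottleneck 3, flow now 6.
Augment Hall→n2→n5→Exit: bottleneck 1, flow now 7.
Augment Hall→n3→n5→Exit: bottleneck 3, flow now 10.
No augmenting path remains; maximum flow = 10.
By max-flow min-cut, the minimum cut capacity equals the max flow.
In the residual graph, reachable from Hall: {Hall}.
Min-cut edges: Hall→n1 (3), Hall→n2 (4), Hall→n3 (3); capacity 3 + 4 + 3 = 10.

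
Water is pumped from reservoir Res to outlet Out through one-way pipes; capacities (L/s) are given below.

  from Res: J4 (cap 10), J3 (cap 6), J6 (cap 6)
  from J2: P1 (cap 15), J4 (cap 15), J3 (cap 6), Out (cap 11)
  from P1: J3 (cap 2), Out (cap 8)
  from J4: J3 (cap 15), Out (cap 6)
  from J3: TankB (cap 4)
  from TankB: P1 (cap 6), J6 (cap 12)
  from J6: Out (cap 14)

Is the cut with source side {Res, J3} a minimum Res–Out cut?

No — its capacity is 20, but the minimum cut has capacity 16.

Given cut capacity: 10 + 6 + 4 = 20.
Augment Res→J4→Out: bottleneck 6, flow now 6.
Augment Res→J6→Out: bottleneck 6, flow now 12.
Augment Res→J3→TankB→P1→Out: bottleneck 4, flow now 16.
No augmenting path remains; maximum flow = 16.
In the residual graph, reachable from Res: {Res, J4, J3}.
Min-cut edges: Res→J6 (6), J4→Out (6), J3→TankB (4); capacity 6 + 6 + 4 = 16.
Cut capacity 20 exceeds the max flow 16, so it is not minimum.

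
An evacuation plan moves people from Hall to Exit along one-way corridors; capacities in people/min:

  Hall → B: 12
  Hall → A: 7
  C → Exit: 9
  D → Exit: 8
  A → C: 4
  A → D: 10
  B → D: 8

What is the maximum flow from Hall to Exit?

Augment Hall→A→C→Exit: bottleneck 4, flow now 4.
Augment Hall→A→D→Exit: bottleneck 3, flow now 7.
Augment Hall→B→D→Exit: bottleneck 5, flow now 12.
No augmenting path remains; maximum flow = 12.
In the residual graph, reachable from Hall: {Hall, A, B, D}.
Min-cut edges: A→C (4), D→Exit (8); capacity 4 + 8 = 12.
This cut is saturated, so no flow can exceed 12.

12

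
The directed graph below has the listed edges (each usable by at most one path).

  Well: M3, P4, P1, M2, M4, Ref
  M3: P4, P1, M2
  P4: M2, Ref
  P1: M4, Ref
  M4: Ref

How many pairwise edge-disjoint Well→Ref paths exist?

Assign every edge capacity 1; by Menger, the answer equals the max flow.
Path Well→Ref (+1); total 1.
Path Well→P4→Ref (+1); total 2.
Path Well→P1→Ref (+1); total 3.
Path Well→M4→Ref (+1); total 4.
No residual Well→Ref path; max flow = 4.
Certifying cut of size 4: {M4→Ref, P1→Ref, P4→Ref, Well→Ref}.

4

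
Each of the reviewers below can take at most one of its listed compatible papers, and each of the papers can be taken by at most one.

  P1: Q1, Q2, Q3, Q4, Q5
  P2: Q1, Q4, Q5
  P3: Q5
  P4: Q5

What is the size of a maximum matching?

Unit-capacity flow: source→left, listed edges, right→sink; max matching = max flow.
Augmenting path P1→Q1 (+1); matched 1.
Augmenting path P2→Q4 (+1); matched 2.
Augmenting path P3→Q5 (+1); matched 3.
No augmenting path remains; maximum matching = 3.
König certificate: {P1, P2, Q5} is a vertex cover of size 3 (every listed pair touches it), so no matching can be larger.

3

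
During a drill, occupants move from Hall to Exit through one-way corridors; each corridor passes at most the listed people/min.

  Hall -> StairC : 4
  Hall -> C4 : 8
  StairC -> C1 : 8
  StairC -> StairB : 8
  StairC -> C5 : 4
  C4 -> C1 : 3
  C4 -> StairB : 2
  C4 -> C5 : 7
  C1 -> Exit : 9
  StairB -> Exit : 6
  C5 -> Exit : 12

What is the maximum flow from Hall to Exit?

12

Augment Hall→StairC→C1→Exit: bottleneck 4, flow now 4.
Augment Hall→C4→C1→Exit: bottleneck 3, flow now 7.
Augment Hall→C4→StairB→Exit: bottleneck 2, flow now 9.
Augment Hall→C4→C5→Exit: bottleneck 3, flow now 12.
No augmenting path remains; maximum flow = 12.
In the residual graph, reachable from Hall: {Hall}.
Min-cut edges: Hall→StairC (4), Hall→C4 (8); capacity 4 + 8 = 12.
This cut is saturated, so no flow can exceed 12.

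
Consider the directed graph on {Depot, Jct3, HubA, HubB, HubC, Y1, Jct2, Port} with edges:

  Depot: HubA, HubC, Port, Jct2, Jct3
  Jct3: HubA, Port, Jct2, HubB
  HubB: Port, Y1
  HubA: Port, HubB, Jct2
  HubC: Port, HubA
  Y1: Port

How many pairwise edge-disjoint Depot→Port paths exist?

Assign every edge capacity 1; by Menger, the answer equals the max flow.
Path Depot→Port (+1); total 1.
Path Depot→Jct3→Port (+1); total 2.
Path Depot→HubA→Port (+1); total 3.
Path Depot→HubC→Port (+1); total 4.
No residual Depot→Port path; max flow = 4.
Certifying cut of size 4: {Depot→HubA, Depot→HubC, Depot→Jct3, Depot→Port}.

4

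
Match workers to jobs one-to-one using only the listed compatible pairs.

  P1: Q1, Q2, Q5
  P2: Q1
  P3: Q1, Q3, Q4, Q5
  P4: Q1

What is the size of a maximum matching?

3

Unit-capacity flow: source→left, listed edges, right→sink; max matching = max flow.
Augmenting path P1→Q1 (+1); matched 1.
Augmenting path P3→Q3 (+1); matched 2.
Augmenting path P2→Q1→P1→Q2 (+1); matched 3.
No augmenting path remains; maximum matching = 3.
König certificate: {P1, P3, Q1} is a vertex cover of size 3 (every listed pair touches it), so no matching can be larger.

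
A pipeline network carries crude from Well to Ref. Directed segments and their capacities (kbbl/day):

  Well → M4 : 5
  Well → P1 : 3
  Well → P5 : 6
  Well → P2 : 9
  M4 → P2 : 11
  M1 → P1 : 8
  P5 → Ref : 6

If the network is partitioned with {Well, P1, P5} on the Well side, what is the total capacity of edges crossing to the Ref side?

Edges leaving {Well, P1, P5}: Well→M4 (5), Well→P2 (9), P5→Ref (6).
Cut capacity = 5 + 9 + 6 = 20.

20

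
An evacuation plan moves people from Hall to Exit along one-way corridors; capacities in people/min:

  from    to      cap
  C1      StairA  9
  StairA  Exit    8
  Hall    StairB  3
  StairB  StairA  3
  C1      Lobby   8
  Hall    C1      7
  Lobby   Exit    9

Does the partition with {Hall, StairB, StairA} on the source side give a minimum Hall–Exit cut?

Given cut capacity: 7 + 8 = 15.
Augment Hall→C1→Lobby→Exit: bottleneck 7, flow now 7.
Augment Hall→StairB→StairA→Exit: bottleneck 3, flow now 10.
No augmenting path remains; maximum flow = 10.
In the residual graph, reachable from Hall: {Hall}.
Min-cut edges: Hall→C1 (7), Hall→StairB (3); capacity 7 + 3 = 10.
Cut capacity 15 exceeds the max flow 10, so it is not minimum.

No — its capacity is 15, but the minimum cut has capacity 10.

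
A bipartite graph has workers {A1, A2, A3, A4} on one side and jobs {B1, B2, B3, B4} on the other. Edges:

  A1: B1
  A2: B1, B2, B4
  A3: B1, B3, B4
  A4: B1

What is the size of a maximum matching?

3

Unit-capacity flow: source→left, listed edges, right→sink; max matching = max flow.
Augmenting path A1→B1 (+1); matched 1.
Augmenting path A2→B2 (+1); matched 2.
Augmenting path A3→B3 (+1); matched 3.
No augmenting path remains; maximum matching = 3.
König certificate: {A2, A3, B1} is a vertex cover of size 3 (every listed pair touches it), so no matching can be larger.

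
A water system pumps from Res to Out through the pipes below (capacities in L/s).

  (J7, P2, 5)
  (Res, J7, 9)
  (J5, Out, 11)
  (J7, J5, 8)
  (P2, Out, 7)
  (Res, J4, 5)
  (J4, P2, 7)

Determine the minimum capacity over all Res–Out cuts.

Augment Res→J7→J5→Out: bottleneck 8, flow now 8.
Augment Res→J7→P2→Out: bottleneck 1, flow now 9.
Augment Res→J4→P2→Out: bottleneck 5, flow now 14.
No augmenting path remains; maximum flow = 14.
By max-flow min-cut, the minimum cut capacity equals the max flow.
In the residual graph, reachable from Res: {Res}.
Min-cut edges: Res→J7 (9), Res→J4 (5); capacity 9 + 5 = 14.

14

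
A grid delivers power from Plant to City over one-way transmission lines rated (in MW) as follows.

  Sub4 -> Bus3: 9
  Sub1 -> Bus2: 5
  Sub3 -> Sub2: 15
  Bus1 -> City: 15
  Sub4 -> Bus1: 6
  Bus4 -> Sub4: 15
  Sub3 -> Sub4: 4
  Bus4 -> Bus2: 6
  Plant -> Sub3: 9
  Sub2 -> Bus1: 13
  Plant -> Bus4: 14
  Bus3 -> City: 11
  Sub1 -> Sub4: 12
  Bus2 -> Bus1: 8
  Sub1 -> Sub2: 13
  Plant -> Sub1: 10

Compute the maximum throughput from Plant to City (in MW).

Augment Plant→Sub1→Bus2→Bus1→City: bottleneck 5, flow now 5.
Augment Plant→Sub1→Sub2→Bus1→City: bottleneck 5, flow now 10.
Augment Plant→Sub3→Sub2→Bus1→City: bottleneck 5, flow now 15.
Augment Plant→Sub3→Sub4→Bus3→City: bottleneck 4, flow now 19.
Augment Plant→Bus4→Sub4→Bus3→City: bottleneck 5, flow now 24.
No augmenting path remains; maximum flow = 24.
In the residual graph, reachable from Plant: {Plant, Sub1, Sub3, Bus4, Bus2, Sub2, Sub4, Bus1}.
Min-cut edges: Sub4→Bus3 (9), Bus1→City (15); capacity 9 + 15 = 24.
This cut is saturated, so no flow can exceed 24.

24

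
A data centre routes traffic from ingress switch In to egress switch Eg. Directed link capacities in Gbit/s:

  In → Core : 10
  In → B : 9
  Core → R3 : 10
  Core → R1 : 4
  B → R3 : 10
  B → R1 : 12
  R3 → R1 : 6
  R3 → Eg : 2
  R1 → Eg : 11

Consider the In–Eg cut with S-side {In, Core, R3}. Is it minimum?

Given cut capacity: 9 + 4 + 6 + 2 = 21.
Augment In→Core→R3→Eg: bottleneck 2, flow now 2.
Augment In→Core→R1→Eg: bottleneck 4, flow now 6.
Augment In→B→R1→Eg: bottleneck 7, flow now 13.
No augmenting path remains; maximum flow = 13.
In the residual graph, reachable from In: {In, Core, B, R3, R1}.
Min-cut edges: R3→Eg (2), R1→Eg (11); capacity 2 + 11 = 13.
Cut capacity 21 exceeds the max flow 13, so it is not minimum.

No — its capacity is 21, but the minimum cut has capacity 13.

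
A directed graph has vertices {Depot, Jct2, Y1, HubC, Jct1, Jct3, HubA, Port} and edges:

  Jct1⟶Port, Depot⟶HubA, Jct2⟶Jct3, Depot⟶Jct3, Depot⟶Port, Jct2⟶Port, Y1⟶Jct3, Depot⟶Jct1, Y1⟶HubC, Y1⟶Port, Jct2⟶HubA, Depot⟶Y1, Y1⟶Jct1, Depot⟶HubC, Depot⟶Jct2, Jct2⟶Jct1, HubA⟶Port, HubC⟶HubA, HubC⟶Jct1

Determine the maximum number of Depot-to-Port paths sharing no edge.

Assign every edge capacity 1; by Menger, the answer equals the max flow.
Path Depot→Port (+1); total 1.
Path Depot→Jct2→Port (+1); total 2.
Path Depot→Y1→Port (+1); total 3.
Path Depot→Jct1→Port (+1); total 4.
Path Depot→HubA→Port (+1); total 5.
No residual Depot→Port path; max flow = 5.
Certifying cut of size 5: {Depot→Jct2, Depot→Port, Depot→Y1, HubA→Port, Jct1→Port}.

5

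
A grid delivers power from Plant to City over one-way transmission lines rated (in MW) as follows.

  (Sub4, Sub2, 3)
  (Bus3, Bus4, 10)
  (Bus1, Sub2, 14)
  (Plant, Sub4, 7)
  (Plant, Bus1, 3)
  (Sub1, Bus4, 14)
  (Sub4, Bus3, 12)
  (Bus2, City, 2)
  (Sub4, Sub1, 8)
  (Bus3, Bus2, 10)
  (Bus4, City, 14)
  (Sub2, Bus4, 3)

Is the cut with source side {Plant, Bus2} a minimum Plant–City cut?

Given cut capacity: 7 + 3 + 2 = 12.
Augment Plant→Sub4→Bus3→Bus2→City: bottleneck 2, flow now 2.
Augment Plant→Sub4→Bus3→Bus4→City: bottleneck 5, flow now 7.
Augment Plant→Bus1→Sub2→Bus4→City: bottleneck 3, flow now 10.
No augmenting path remains; maximum flow = 10.
In the residual graph, reachable from Plant: {Plant}.
Min-cut edges: Plant→Sub4 (7), Plant→Bus1 (3); capacity 7 + 3 = 10.
Cut capacity 12 exceeds the max flow 10, so it is not minimum.

No — its capacity is 12, but the minimum cut has capacity 10.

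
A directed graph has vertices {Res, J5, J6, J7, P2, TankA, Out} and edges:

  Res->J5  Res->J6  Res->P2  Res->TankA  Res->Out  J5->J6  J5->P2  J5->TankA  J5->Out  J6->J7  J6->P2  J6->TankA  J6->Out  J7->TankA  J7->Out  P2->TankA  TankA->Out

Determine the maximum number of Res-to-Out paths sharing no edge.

4

Assign every edge capacity 1; by Menger, the answer equals the max flow.
Path Res→Out (+1); total 1.
Path Res→J5→Out (+1); total 2.
Path Res→J6→Out (+1); total 3.
Path Res→TankA→Out (+1); total 4.
No residual Res→Out path; max flow = 4.
Certifying cut of size 4: {Res→J5, Res→J6, Res→Out, TankA→Out}.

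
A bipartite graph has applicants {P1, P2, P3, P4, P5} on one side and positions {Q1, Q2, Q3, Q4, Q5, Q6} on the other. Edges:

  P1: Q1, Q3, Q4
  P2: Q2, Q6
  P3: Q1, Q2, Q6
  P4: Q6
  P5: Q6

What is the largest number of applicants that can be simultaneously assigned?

Unit-capacity flow: source→left, listed edges, right→sink; max matching = max flow.
Augmenting path P1→Q1 (+1); matched 1.
Augmenting path P2→Q2 (+1); matched 2.
Augmenting path P3→Q6 (+1); matched 3.
Augmenting path P4→Q6→P3→Q1→P1→Q3 (+1); matched 4.
No augmenting path remains; maximum matching = 4.
König certificate: {P1, P2, P3, Q6} is a vertex cover of size 4 (every listed pair touches it), so no matching can be larger.

4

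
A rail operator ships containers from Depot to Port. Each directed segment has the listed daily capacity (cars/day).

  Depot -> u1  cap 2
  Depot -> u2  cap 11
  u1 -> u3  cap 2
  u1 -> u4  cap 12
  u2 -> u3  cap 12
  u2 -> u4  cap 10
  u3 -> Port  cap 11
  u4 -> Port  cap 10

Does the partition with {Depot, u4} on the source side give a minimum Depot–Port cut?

No — its capacity is 23, but the minimum cut has capacity 13.

Given cut capacity: 2 + 11 + 10 = 23.
Augment Depot→u1→u3→Port: bottleneck 2, flow now 2.
Augment Depot→u2→u3→Port: bottleneck 9, flow now 11.
Augment Depot→u2→u4→Port: bottleneck 2, flow now 13.
No augmenting path remains; maximum flow = 13.
In the residual graph, reachable from Depot: {Depot}.
Min-cut edges: Depot→u1 (2), Depot→u2 (11); capacity 2 + 11 = 13.
Cut capacity 23 exceeds the max flow 13, so it is not minimum.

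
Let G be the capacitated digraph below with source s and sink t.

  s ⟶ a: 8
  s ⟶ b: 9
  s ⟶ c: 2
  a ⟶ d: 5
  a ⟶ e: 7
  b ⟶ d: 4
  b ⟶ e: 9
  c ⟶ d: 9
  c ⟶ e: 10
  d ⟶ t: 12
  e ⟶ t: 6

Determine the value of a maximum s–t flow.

17

Augment s→a→d→t: bottleneck 5, flow now 5.
Augment s→a→e→t: bottleneck 3, flow now 8.
Augment s→b→d→t: bottleneck 4, flow now 12.
Augment s→b→e→t: bottleneck 3, flow now 15.
Augment s→c→d→t: bottleneck 2, flow now 17.
No augmenting path remains; maximum flow = 17.
In the residual graph, reachable from s: {s, a, b, e}.
Min-cut edges: s→c (2), a→d (5), b→d (4), e→t (6); capacity 2 + 5 + 4 + 6 = 17.
This cut is saturated, so no flow can exceed 17.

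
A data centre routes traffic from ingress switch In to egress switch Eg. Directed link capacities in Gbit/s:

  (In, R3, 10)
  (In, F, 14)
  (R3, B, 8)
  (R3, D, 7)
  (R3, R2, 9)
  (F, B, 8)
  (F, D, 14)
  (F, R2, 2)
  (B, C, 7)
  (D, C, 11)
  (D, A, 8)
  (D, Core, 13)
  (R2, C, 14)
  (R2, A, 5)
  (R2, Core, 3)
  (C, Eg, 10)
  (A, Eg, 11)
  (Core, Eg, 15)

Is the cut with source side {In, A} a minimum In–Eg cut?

Given cut capacity: 10 + 14 + 11 = 35.
Augment In→R3→B→C→Eg: bottleneck 7, flow now 7.
Augment In→R3→D→C→Eg: bottleneck 3, flow now 10.
Augment In→F→D→A→Eg: bottleneck 8, flow now 18.
Augment In→F→D→Core→Eg: bottleneck 6, flow now 24.
No augmenting path remains; maximum flow = 24.
In the residual graph, reachable from In: {In}.
Min-cut edges: In→R3 (10), In→F (14); capacity 10 + 14 = 24.
Cut capacity 35 exceeds the max flow 24, so it is not minimum.

No — its capacity is 35, but the minimum cut has capacity 24.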